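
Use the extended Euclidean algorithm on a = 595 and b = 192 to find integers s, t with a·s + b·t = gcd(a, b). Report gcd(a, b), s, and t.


Euclidean algorithm on (595, 192) — divide until remainder is 0:
  595 = 3 · 192 + 19
  192 = 10 · 19 + 2
  19 = 9 · 2 + 1
  2 = 2 · 1 + 0
gcd(595, 192) = 1.
Track Bezout coefficients alongside the remainders: start with r₀ = 595 = a·1 + b·0 (s = 1, t = 0) and r₁ = 192 = a·0 + b·1 (s = 0, t = 1); each new remainder r_{k+1} = r_{k-1} − q_k·r_k inherits s_{k+1} = s_{k-1} − q_k·s_k, t_{k+1} = t_{k-1} − q_k·t_k, so r_k = a·s_k + b·t_k at every step:
  q = 3: r = 19, s = 1 − 3·0 = 1, t = 0 − 3·1 = -3  (check: 595·1 + 192·(-3) = 19)
  q = 10: r = 2, s = 0 − 10·1 = -10, t = 1 − 10·(-3) = 31  (check: 595·(-10) + 192·31 = 2)
  q = 9: r = 1, s = 1 − 9·(-10) = 91, t = -3 − 9·31 = -282  (check: 595·91 + 192·(-282) = 1)
The row with r = 1 (the gcd) gives the Bezout coefficients s = 91, t = -282.
Result: 595 · (91) + 192 · (-282) = 1.

gcd(595, 192) = 1; s = 91, t = -282 (check: 595·91 + 192·(-282) = 1).


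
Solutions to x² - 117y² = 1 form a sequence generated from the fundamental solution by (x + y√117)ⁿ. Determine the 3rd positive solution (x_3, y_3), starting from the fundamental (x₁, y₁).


Step 1: Find the fundamental solution (x₁, y₁) of x² - 117y² = 1.
  Expand √117 as a continued fraction. a₀ = ⌊√117⌋ = 10; iterate m_{k+1} = d_k·a_k − m_k, d_{k+1} = (117 − m_{k+1}²)/d_k, a_{k+1} = ⌊(a₀ + m_{k+1})/d_{k+1}⌋ (starting m₀ = 0, d₀ = 1), with convergents p_k = a_k·p_{k-1} + p_{k-2}, q_k = a_k·q_{k-1} + q_{k-2} (p₋₁ = 1, q₋₁ = 0):
  k = 0: a₀ = 10; p₀/q₀ = 10/1; p₀² − 117·q₀² = 100 − 117 = -17.
  k = 1: m = 10, d = 17, a = ⌊(10 + 10)/17⌋ = 1; p/q = (1·10 + 1)/(1·1 + 0) = 11/1; p² − 117·q² = 121 − 117 = 4.
  k = 2: m = 7, d = 4, a = ⌊(10 + 7)/4⌋ = 4; p/q = (4·11 + 10)/(4·1 + 1) = 54/5; p² − 117·q² = 2916 − 2925 = -9.
  k = 3: m = 9, d = 9, a = ⌊(10 + 9)/9⌋ = 2; p/q = (2·54 + 11)/(2·5 + 1) = 119/11; p² − 117·q² = 14161 − 14157 = 4.
  k = 4: m = 9, d = 4, a = ⌊(10 + 9)/4⌋ = 4; p/q = (4·119 + 54)/(4·11 + 5) = 530/49; p² − 117·q² = 280900 − 280917 = -17.
  k = 5: m = 7, d = 17, a = ⌊(10 + 7)/17⌋ = 1; p/q = (1·530 + 119)/(1·49 + 11) = 649/60; p² − 117·q² = 421201 − 421200 = 1.
  The first convergent with p² − 117·q² = 1 gives the fundamental solution (x₁, y₁) = (649, 60).
Step 2: Apply the recurrence (x_{n+1}, y_{n+1}) = (x₁x_n + 117y₁y_n, x₁y_n + y₁x_n) repeatedly.
  From (x_1, y_1) = (649, 60): x_2 = 649·649 + 117·60·60 = 842401; y_2 = 649·60 + 60·649 = 77880.
  From (x_2, y_2) = (842401, 77880): x_3 = 649·842401 + 117·60·77880 = 1093435849; y_3 = 649·77880 + 60·842401 = 101088180.
Step 3: Verify x_3² - 117·y_3² = 1195601955878350801 - 1195601955878350800 = 1 (should be 1). ✓

(x_1, y_1) = (649, 60); (x_3, y_3) = (1093435849, 101088180).


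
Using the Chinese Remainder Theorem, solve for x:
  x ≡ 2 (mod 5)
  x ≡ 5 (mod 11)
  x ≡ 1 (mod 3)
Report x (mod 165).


Moduli 5, 11, 3 are pairwise coprime; by CRT there is a unique solution modulo M = 5 · 11 · 3 = 165.
Solve pairwise, accumulating the modulus:
  Start with x ≡ 2 (mod 5).
  Combine with x ≡ 5 (mod 11): since gcd(5, 11) = 1, we get a unique residue mod 55.
    Write x = 2 + 5·t and substitute into x ≡ 5 (mod 11): 5·t ≡ 5 − 2 = 3 (mod 11).
    The inverse of 5 mod 11 is 9 (since 5·9 = 45 = 4·11 + 1), so t ≡ 9·3 = 27 ≡ 5 (mod 11).
    Then x = 2 + 5·5 = 27, valid modulo lcm(5, 11) = 55: x ≡ 27 (mod 55).
  Combine with x ≡ 1 (mod 3): since gcd(55, 3) = 1, we get a unique residue mod 165.
    Write x = 27 + 55·t and substitute into x ≡ 1 (mod 3): 55·t ≡ 1 − 27 = -26 (mod 3).
    Reduce coefficients mod 3: 1·t ≡ 1 (mod 3).
    So t ≡ 1 (mod 3).
    Then x = 27 + 55·1 = 82, valid modulo lcm(55, 3) = 165: x ≡ 82 (mod 165).
Verify: 82 mod 5 = 2 ✓, 82 mod 11 = 5 ✓, 82 mod 3 = 1 ✓.

x ≡ 82 (mod 165).


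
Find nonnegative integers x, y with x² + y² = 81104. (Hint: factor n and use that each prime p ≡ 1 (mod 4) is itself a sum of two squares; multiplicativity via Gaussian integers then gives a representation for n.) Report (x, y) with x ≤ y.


Step 1: Factor n = 81104 = 2^4 · 37 · 137.
Step 2: Check the mod-4 condition on each prime factor: 2 = 2 (special); 37 ≡ 1 (mod 4), exponent 1; 137 ≡ 1 (mod 4), exponent 1.
All primes ≡ 3 (mod 4) appear to even exponent (or don't appear), so by the two-squares theorem n IS expressible as a sum of two squares.
Step 3: Build a representation. Group n = k² · m with k = 4 and m = 37 · 137 = 5069 (a product of primes ≡ 1 (mod 4)); a representation of m scales to one of n via (k·x)² + (k·y)² = k²(x² + y²). Each prime p ≡ 1 (mod 4) is itself a sum of two squares; find a² by testing p − a² for a perfect square:
  37: 37 − 1² = 36 = 6² ⇒ 37 = 1² + 6².
  137: 137 − 1² = 136, 137 − 2² = 133, 137 − 3² = 128, 137 − 4² = 121 = 11² ⇒ 137 = 4² + 11².
  Combine using the Brahmagupta–Fibonacci identity (a² + b²)(c² + d²) = (ac − bd)² + (ad + bc)² = (ac + bd)² + (ad − bc)²:
  37 · 137 = 5069: from (1² + 6²)(4² + 11²), take (1·4 − 6·11, 1·11 + 6·4) = (4 − 66, 11 + 24) = (-62, 35); dropping signs (only squares matter) gives (62, 35); check 62² + 35² = 3844 + 1225 = 5069 ✓.
  Scale by k = 4: (4·62, 4·35) = (248, 140).
Step 4: Order so x ≤ y and verify: 140² + 248² = 19600 + 61504 = 81104 = n. ✓

n = 81104 = 140² + 248² (one valid representation with x ≤ y).


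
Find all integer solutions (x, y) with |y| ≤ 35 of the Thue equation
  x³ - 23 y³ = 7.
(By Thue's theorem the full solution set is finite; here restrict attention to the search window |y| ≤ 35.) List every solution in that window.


The equation is x³ - 23y³ = 7. For fixed y, x³ = 23·y³ + 7, so a solution requires the RHS to be a perfect cube.
Strategy: iterate y from -35 to 35, compute RHS = 23·y³ + 7, and check whether it is a (positive or negative) perfect cube.
Check small values of y:
  y = 0: RHS = 7 is not a perfect cube.
  y = 1: RHS = 30 is not a perfect cube.
  y = -1: RHS = -16 is not a perfect cube.
  y = 2: RHS = 191 is not a perfect cube.
  y = -2: RHS = -177 is not a perfect cube.
  y = 3: RHS = 628 is not a perfect cube.
  y = -3: RHS = -614 is not a perfect cube.
Continuing the search up to |y| = 35 finds no solutions either.
No (x, y) in the scanned range satisfies the equation.

No integer solutions with |y| ≤ 35.


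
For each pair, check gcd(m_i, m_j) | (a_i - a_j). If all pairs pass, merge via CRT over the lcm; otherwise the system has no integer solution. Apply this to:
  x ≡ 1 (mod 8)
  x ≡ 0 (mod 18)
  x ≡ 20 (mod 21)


Moduli 8, 18, 21 are not pairwise coprime, so CRT works modulo lcm(m_i) when all pairwise compatibility conditions hold.
Pairwise compatibility: gcd(m_i, m_j) must divide a_i - a_j for every pair.
Merge one congruence at a time:
  Start: x ≡ 1 (mod 8).
  Combine with x ≡ 0 (mod 18): gcd(8, 18) = 2, and 0 - 1 = -1 is NOT divisible by 2.
    ⇒ system is inconsistent (no integer solution).

No solution (the system is inconsistent).


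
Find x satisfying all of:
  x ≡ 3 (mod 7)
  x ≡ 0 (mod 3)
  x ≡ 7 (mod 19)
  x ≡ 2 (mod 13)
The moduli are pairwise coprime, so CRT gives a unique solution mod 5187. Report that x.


Product of moduli M = 7 · 3 · 19 · 13 = 5187.
Merge one congruence at a time:
  Start: x ≡ 3 (mod 7).
  Combine with x ≡ 0 (mod 3); new modulus lcm = 21.
    Write x = 3 + 7·t and substitute into x ≡ 0 (mod 3): 7·t ≡ 0 − 3 = -3 (mod 3).
    Reduce coefficients mod 3: 1·t ≡ 0 (mod 3).
    So t ≡ 0 (mod 3).
    Then x = 3 + 7·0 = 3, valid modulo lcm(7, 3) = 21: x ≡ 3 (mod 21).
  Combine with x ≡ 7 (mod 19); new modulus lcm = 399.
    Write x = 3 + 21·t and substitute into x ≡ 7 (mod 19): 21·t ≡ 7 − 3 = 4 (mod 19).
    Reduce coefficients mod 19: 2·t ≡ 4 (mod 19).
    The inverse of 2 mod 19 is 10 (since 2·10 = 20 = 1·19 + 1), so t ≡ 10·4 = 40 ≡ 2 (mod 19).
    Then x = 3 + 21·2 = 45, valid modulo lcm(21, 19) = 399: x ≡ 45 (mod 399).
  Combine with x ≡ 2 (mod 13); new modulus lcm = 5187.
    Write x = 45 + 399·t and substitute into x ≡ 2 (mod 13): 399·t ≡ 2 − 45 = -43 (mod 13).
    Reduce coefficients mod 13: 9·t ≡ 9 (mod 13).
    The inverse of 9 mod 13 is 3 (since 9·3 = 27 = 2·13 + 1), so t ≡ 3·9 = 27 ≡ 1 (mod 13).
    Then x = 45 + 399·1 = 444, valid modulo lcm(399, 13) = 5187: x ≡ 444 (mod 5187).
Verify against each original: 444 mod 7 = 3, 444 mod 3 = 0, 444 mod 19 = 7, 444 mod 13 = 2.

x ≡ 444 (mod 5187).


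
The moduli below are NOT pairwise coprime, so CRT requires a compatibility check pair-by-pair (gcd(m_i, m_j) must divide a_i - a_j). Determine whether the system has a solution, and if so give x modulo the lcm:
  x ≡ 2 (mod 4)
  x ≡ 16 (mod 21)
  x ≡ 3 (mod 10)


Moduli 4, 21, 10 are not pairwise coprime, so CRT works modulo lcm(m_i) when all pairwise compatibility conditions hold.
Pairwise compatibility: gcd(m_i, m_j) must divide a_i - a_j for every pair.
Merge one congruence at a time:
  Start: x ≡ 2 (mod 4).
  Combine with x ≡ 16 (mod 21): gcd(4, 21) = 1; 16 - 2 = 14, which IS divisible by 1, so compatible.
    Write x = 2 + 4·t and substitute into x ≡ 16 (mod 21): 4·t ≡ 16 − 2 = 14 (mod 21).
    The inverse of 4 mod 21 is 16 (since 4·16 = 64 = 3·21 + 1), so t ≡ 16·14 = 224 ≡ 14 (mod 21).
    Then x = 2 + 4·14 = 58, valid modulo lcm(4, 21) = 84: x ≡ 58 (mod 84).
  Combine with x ≡ 3 (mod 10): gcd(84, 10) = 2, and 3 - 58 = -55 is NOT divisible by 2.
    ⇒ system is inconsistent (no integer solution).

No solution (the system is inconsistent).


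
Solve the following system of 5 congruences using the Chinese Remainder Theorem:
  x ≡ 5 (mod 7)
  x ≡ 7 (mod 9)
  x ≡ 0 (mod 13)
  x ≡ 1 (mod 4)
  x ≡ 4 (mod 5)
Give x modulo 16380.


Product of moduli M = 7 · 9 · 13 · 4 · 5 = 16380.
Merge one congruence at a time:
  Start: x ≡ 5 (mod 7).
  Combine with x ≡ 7 (mod 9); new modulus lcm = 63.
    Write x = 5 + 7·t and substitute into x ≡ 7 (mod 9): 7·t ≡ 7 − 5 = 2 (mod 9).
    The inverse of 7 mod 9 is 4 (since 7·4 = 28 = 3·9 + 1), so t ≡ 4·2 = 8 ≡ 8 (mod 9).
    Then x = 5 + 7·8 = 61, valid modulo lcm(7, 9) = 63: x ≡ 61 (mod 63).
  Combine with x ≡ 0 (mod 13); new modulus lcm = 819.
    Write x = 61 + 63·t and substitute into x ≡ 0 (mod 13): 63·t ≡ 0 − 61 = -61 (mod 13).
    Reduce coefficients mod 13: 11·t ≡ 4 (mod 13).
    The inverse of 11 mod 13 is 6 (since 11·6 = 66 = 5·13 + 1), so t ≡ 6·4 = 24 ≡ 11 (mod 13).
    Then x = 61 + 63·11 = 754, valid modulo lcm(63, 13) = 819: x ≡ 754 (mod 819).
  Combine with x ≡ 1 (mod 4); new modulus lcm = 3276.
    Write x = 754 + 819·t and substitute into x ≡ 1 (mod 4): 819·t ≡ 1 − 754 = -753 (mod 4).
    Reduce coefficients mod 4: 3·t ≡ 3 (mod 4).
    The inverse of 3 mod 4 is 3 (since 3·3 = 9 = 2·4 + 1), so t ≡ 3·3 = 9 ≡ 1 (mod 4).
    Then x = 754 + 819·1 = 1573, valid modulo lcm(819, 4) = 3276: x ≡ 1573 (mod 3276).
  Combine with x ≡ 4 (mod 5); new modulus lcm = 16380.
    Write x = 1573 + 3276·t and substitute into x ≡ 4 (mod 5): 3276·t ≡ 4 − 1573 = -1569 (mod 5).
    Reduce coefficients mod 5: 1·t ≡ 1 (mod 5).
    So t ≡ 1 (mod 5).
    Then x = 1573 + 3276·1 = 4849, valid modulo lcm(3276, 5) = 16380: x ≡ 4849 (mod 16380).
Verify against each original: 4849 mod 7 = 5, 4849 mod 9 = 7, 4849 mod 13 = 0, 4849 mod 4 = 1, 4849 mod 5 = 4.

x ≡ 4849 (mod 16380).


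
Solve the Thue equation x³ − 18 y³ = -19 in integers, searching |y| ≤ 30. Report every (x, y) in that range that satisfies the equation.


The equation is x³ - 18y³ = -19. For fixed y, x³ = 18·y³ − 19, so a solution requires the RHS to be a perfect cube.
Strategy: iterate y from -30 to 30, compute RHS = 18·y³ − 19, and check whether it is a (positive or negative) perfect cube.
Check small values of y:
  y = 0: RHS = -19 is not a perfect cube.
  y = 1: RHS = -1 = (-1)³ ⇒ x = -1 works.
  y = -1: RHS = -37 is not a perfect cube.
  y = 2: RHS = 125 = (5)³ ⇒ x = 5 works.
  y = -2: RHS = -163 is not a perfect cube.
  y = 3: RHS = 467 is not a perfect cube.
  y = -3: RHS = -505 is not a perfect cube.
Continuing the search up to |y| = 30 finds no further solutions beyond those listed.
Collected solutions: (-1, 1), (5, 2).

Solutions (with |y| ≤ 30): (-1, 1), (5, 2).


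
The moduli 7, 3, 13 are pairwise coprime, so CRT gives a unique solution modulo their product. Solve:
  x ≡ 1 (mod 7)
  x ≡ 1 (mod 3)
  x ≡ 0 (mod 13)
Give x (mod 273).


Moduli 7, 3, 13 are pairwise coprime; by CRT there is a unique solution modulo M = 7 · 3 · 13 = 273.
Solve pairwise, accumulating the modulus:
  Start with x ≡ 1 (mod 7).
  Combine with x ≡ 1 (mod 3): since gcd(7, 3) = 1, we get a unique residue mod 21.
    Write x = 1 + 7·t and substitute into x ≡ 1 (mod 3): 7·t ≡ 1 − 1 = 0 (mod 3).
    Reduce coefficients mod 3: 1·t ≡ 0 (mod 3).
    So t ≡ 0 (mod 3).
    Then x = 1 + 7·0 = 1, valid modulo lcm(7, 3) = 21: x ≡ 1 (mod 21).
  Combine with x ≡ 0 (mod 13): since gcd(21, 13) = 1, we get a unique residue mod 273.
    Write x = 1 + 21·t and substitute into x ≡ 0 (mod 13): 21·t ≡ 0 − 1 = -1 (mod 13).
    Reduce coefficients mod 13: 8·t ≡ 12 (mod 13).
    The inverse of 8 mod 13 is 5 (since 8·5 = 40 = 3·13 + 1), so t ≡ 5·12 = 60 ≡ 8 (mod 13).
    Then x = 1 + 21·8 = 169, valid modulo lcm(21, 13) = 273: x ≡ 169 (mod 273).
Verify: 169 mod 7 = 1 ✓, 169 mod 3 = 1 ✓, 169 mod 13 = 0 ✓.

x ≡ 169 (mod 273).


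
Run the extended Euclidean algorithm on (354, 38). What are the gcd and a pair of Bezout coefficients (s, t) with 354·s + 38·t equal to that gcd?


Euclidean algorithm on (354, 38) — divide until remainder is 0:
  354 = 9 · 38 + 12
  38 = 3 · 12 + 2
  12 = 6 · 2 + 0
gcd(354, 38) = 2.
Track Bezout coefficients alongside the remainders: start with r₀ = 354 = a·1 + b·0 (s = 1, t = 0) and r₁ = 38 = a·0 + b·1 (s = 0, t = 1); each new remainder r_{k+1} = r_{k-1} − q_k·r_k inherits s_{k+1} = s_{k-1} − q_k·s_k, t_{k+1} = t_{k-1} − q_k·t_k, so r_k = a·s_k + b·t_k at every step:
  q = 9: r = 12, s = 1 − 9·0 = 1, t = 0 − 9·1 = -9  (check: 354·1 + 38·(-9) = 12)
  q = 3: r = 2, s = 0 − 3·1 = -3, t = 1 − 3·(-9) = 28  (check: 354·(-3) + 38·28 = 2)
The row with r = 2 (the gcd) gives the Bezout coefficients s = -3, t = 28.
Result: 354 · (-3) + 38 · (28) = 2.

gcd(354, 38) = 2; s = -3, t = 28 (check: 354·(-3) + 38·28 = 2).


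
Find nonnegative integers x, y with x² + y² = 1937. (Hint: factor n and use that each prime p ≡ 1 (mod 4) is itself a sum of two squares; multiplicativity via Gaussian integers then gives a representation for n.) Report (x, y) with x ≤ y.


Step 1: Factor n = 1937 = 13 · 149.
Step 2: Check the mod-4 condition on each prime factor: 13 ≡ 1 (mod 4), exponent 1; 149 ≡ 1 (mod 4), exponent 1.
All primes ≡ 3 (mod 4) appear to even exponent (or don't appear), so by the two-squares theorem n IS expressible as a sum of two squares.
Step 3: Build a representation. Here n = 13 · 149 is a product of primes ≡ 1 (mod 4). Each prime p ≡ 1 (mod 4) is itself a sum of two squares; find a² by testing p − a² for a perfect square:
  13: 13 − 1² = 12, 13 − 2² = 9 = 3² ⇒ 13 = 2² + 3².
  149: 149 − 1² = 148, 149 − 2² = 145, 149 − 3² = 140, 149 − 4² = 133, 149 − 5² = 124, 149 − 6² = 113, 149 − 7² = 100 = 10² ⇒ 149 = 7² + 10².
  Combine using the Brahmagupta–Fibonacci identity (a² + b²)(c² + d²) = (ac − bd)² + (ad + bc)² = (ac + bd)² + (ad − bc)²:
  13 · 149 = 1937: from (2² + 3²)(7² + 10²), take (2·7 − 3·10, 2·10 + 3·7) = (14 − 30, 20 + 21) = (-16, 41); dropping signs (only squares matter) gives (16, 41); check 16² + 41² = 256 + 1681 = 1937 ✓.
Step 4: Order so x ≤ y and verify: 16² + 41² = 256 + 1681 = 1937 = n. ✓

n = 1937 = 16² + 41² (one valid representation with x ≤ y).


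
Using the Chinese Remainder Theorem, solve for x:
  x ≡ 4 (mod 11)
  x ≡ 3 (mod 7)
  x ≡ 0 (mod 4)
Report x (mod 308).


Moduli 11, 7, 4 are pairwise coprime; by CRT there is a unique solution modulo M = 11 · 7 · 4 = 308.
Solve pairwise, accumulating the modulus:
  Start with x ≡ 4 (mod 11).
  Combine with x ≡ 3 (mod 7): since gcd(11, 7) = 1, we get a unique residue mod 77.
    Write x = 4 + 11·t and substitute into x ≡ 3 (mod 7): 11·t ≡ 3 − 4 = -1 (mod 7).
    Reduce coefficients mod 7: 4·t ≡ 6 (mod 7).
    The inverse of 4 mod 7 is 2 (since 4·2 = 8 = 1·7 + 1), so t ≡ 2·6 = 12 ≡ 5 (mod 7).
    Then x = 4 + 11·5 = 59, valid modulo lcm(11, 7) = 77: x ≡ 59 (mod 77).
  Combine with x ≡ 0 (mod 4): since gcd(77, 4) = 1, we get a unique residue mod 308.
    Write x = 59 + 77·t and substitute into x ≡ 0 (mod 4): 77·t ≡ 0 − 59 = -59 (mod 4).
    Reduce coefficients mod 4: 1·t ≡ 1 (mod 4).
    So t ≡ 1 (mod 4).
    Then x = 59 + 77·1 = 136, valid modulo lcm(77, 4) = 308: x ≡ 136 (mod 308).
Verify: 136 mod 11 = 4 ✓, 136 mod 7 = 3 ✓, 136 mod 4 = 0 ✓.

x ≡ 136 (mod 308).


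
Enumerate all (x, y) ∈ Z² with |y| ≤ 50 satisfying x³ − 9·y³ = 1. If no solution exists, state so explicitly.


The equation is x³ - 9y³ = 1. For fixed y, x³ = 9·y³ + 1, so a solution requires the RHS to be a perfect cube.
Strategy: iterate y from -50 to 50, compute RHS = 9·y³ + 1, and check whether it is a (positive or negative) perfect cube.
Check small values of y:
  y = 0: RHS = 1 = (1)³ ⇒ x = 1 works.
  y = 1: RHS = 10 is not a perfect cube.
  y = -1: RHS = -8 = (-2)³ ⇒ x = -2 works.
  y = 2: RHS = 73 is not a perfect cube.
  y = -2: RHS = -71 is not a perfect cube.
  y = 3: RHS = 244 is not a perfect cube.
  y = -3: RHS = -242 is not a perfect cube.
Continuing the search up to |y| = 50 finds no further solutions beyond those listed.
Collected solutions: (1, 0), (-2, -1).

Solutions (with |y| ≤ 50): (1, 0), (-2, -1).


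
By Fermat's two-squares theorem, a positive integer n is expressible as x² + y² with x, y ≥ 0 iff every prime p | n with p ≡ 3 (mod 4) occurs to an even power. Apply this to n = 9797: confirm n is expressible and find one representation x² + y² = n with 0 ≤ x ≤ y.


Step 1: Factor n = 9797 = 97 · 101.
Step 2: Check the mod-4 condition on each prime factor: 97 ≡ 1 (mod 4), exponent 1; 101 ≡ 1 (mod 4), exponent 1.
All primes ≡ 3 (mod 4) appear to even exponent (or don't appear), so by the two-squares theorem n IS expressible as a sum of two squares.
Step 3: Build a representation. Here n = 97 · 101 is a product of primes ≡ 1 (mod 4). Each prime p ≡ 1 (mod 4) is itself a sum of two squares; find a² by testing p − a² for a perfect square:
  97: 97 − 1² = 96, 97 − 2² = 93, 97 − 3² = 88, 97 − 4² = 81 = 9² ⇒ 97 = 4² + 9².
  101: 101 − 1² = 100 = 10² ⇒ 101 = 1² + 10².
  Combine using the Brahmagupta–Fibonacci identity (a² + b²)(c² + d²) = (ac − bd)² + (ad + bc)² = (ac + bd)² + (ad − bc)²:
  97 · 101 = 9797: from (4² + 9²)(1² + 10²), take (4·1 − 9·10, 4·10 + 9·1) = (4 − 90, 40 + 9) = (-86, 49); dropping signs (only squares matter) gives (86, 49); check 86² + 49² = 7396 + 2401 = 9797 ✓.
Step 4: Order so x ≤ y and verify: 49² + 86² = 2401 + 7396 = 9797 = n. ✓

n = 9797 = 49² + 86² (one valid representation with x ≤ y).


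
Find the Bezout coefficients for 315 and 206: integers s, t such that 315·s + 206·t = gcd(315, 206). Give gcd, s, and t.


Euclidean algorithm on (315, 206) — divide until remainder is 0:
  315 = 1 · 206 + 109
  206 = 1 · 109 + 97
  109 = 1 · 97 + 12
  97 = 8 · 12 + 1
  12 = 12 · 1 + 0
gcd(315, 206) = 1.
Track Bezout coefficients alongside the remainders: start with r₀ = 315 = a·1 + b·0 (s = 1, t = 0) and r₁ = 206 = a·0 + b·1 (s = 0, t = 1); each new remainder r_{k+1} = r_{k-1} − q_k·r_k inherits s_{k+1} = s_{k-1} − q_k·s_k, t_{k+1} = t_{k-1} − q_k·t_k, so r_k = a·s_k + b·t_k at every step:
  q = 1: r = 109, s = 1 − 1·0 = 1, t = 0 − 1·1 = -1  (check: 315·1 + 206·(-1) = 109)
  q = 1: r = 97, s = 0 − 1·1 = -1, t = 1 − 1·(-1) = 2  (check: 315·(-1) + 206·2 = 97)
  q = 1: r = 12, s = 1 − 1·(-1) = 2, t = -1 − 1·2 = -3  (check: 315·2 + 206·(-3) = 12)
  q = 8: r = 1, s = -1 − 8·2 = -17, t = 2 − 8·(-3) = 26  (check: 315·(-17) + 206·26 = 1)
The row with r = 1 (the gcd) gives the Bezout coefficients s = -17, t = 26.
Result: 315 · (-17) + 206 · (26) = 1.

gcd(315, 206) = 1; s = -17, t = 26 (check: 315·(-17) + 206·26 = 1).


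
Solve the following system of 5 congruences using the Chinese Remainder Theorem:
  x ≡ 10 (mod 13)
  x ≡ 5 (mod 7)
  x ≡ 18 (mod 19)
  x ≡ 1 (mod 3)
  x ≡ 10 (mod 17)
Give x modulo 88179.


Product of moduli M = 13 · 7 · 19 · 3 · 17 = 88179.
Merge one congruence at a time:
  Start: x ≡ 10 (mod 13).
  Combine with x ≡ 5 (mod 7); new modulus lcm = 91.
    Write x = 10 + 13·t and substitute into x ≡ 5 (mod 7): 13·t ≡ 5 − 10 = -5 (mod 7).
    Reduce coefficients mod 7: 6·t ≡ 2 (mod 7).
    The inverse of 6 mod 7 is 6 (since 6·6 = 36 = 5·7 + 1), so t ≡ 6·2 = 12 ≡ 5 (mod 7).
    Then x = 10 + 13·5 = 75, valid modulo lcm(13, 7) = 91: x ≡ 75 (mod 91).
  Combine with x ≡ 18 (mod 19); new modulus lcm = 1729.
    Write x = 75 + 91·t and substitute into x ≡ 18 (mod 19): 91·t ≡ 18 − 75 = -57 (mod 19).
    Reduce coefficients mod 19: 15·t ≡ 0 (mod 19).
    The inverse of 15 mod 19 is 14 (since 15·14 = 210 = 11·19 + 1), so t ≡ 14·0 = 0 ≡ 0 (mod 19).
    Then x = 75 + 91·0 = 75, valid modulo lcm(91, 19) = 1729: x ≡ 75 (mod 1729).
  Combine with x ≡ 1 (mod 3); new modulus lcm = 5187.
    Write x = 75 + 1729·t and substitute into x ≡ 1 (mod 3): 1729·t ≡ 1 − 75 = -74 (mod 3).
    Reduce coefficients mod 3: 1·t ≡ 1 (mod 3).
    So t ≡ 1 (mod 3).
    Then x = 75 + 1729·1 = 1804, valid modulo lcm(1729, 3) = 5187: x ≡ 1804 (mod 5187).
  Combine with x ≡ 10 (mod 17); new modulus lcm = 88179.
    Write x = 1804 + 5187·t and substitute into x ≡ 10 (mod 17): 5187·t ≡ 10 − 1804 = -1794 (mod 17).
    Reduce coefficients mod 17: 2·t ≡ 8 (mod 17).
    The inverse of 2 mod 17 is 9 (since 2·9 = 18 = 1·17 + 1), so t ≡ 9·8 = 72 ≡ 4 (mod 17).
    Then x = 1804 + 5187·4 = 22552, valid modulo lcm(5187, 17) = 88179: x ≡ 22552 (mod 88179).
Verify against each original: 22552 mod 13 = 10, 22552 mod 7 = 5, 22552 mod 19 = 18, 22552 mod 3 = 1, 22552 mod 17 = 10.

x ≡ 22552 (mod 88179).


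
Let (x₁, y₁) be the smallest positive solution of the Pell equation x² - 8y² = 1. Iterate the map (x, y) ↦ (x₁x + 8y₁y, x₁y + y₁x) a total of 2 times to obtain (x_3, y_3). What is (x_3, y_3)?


Step 1: Find the fundamental solution (x₁, y₁) of x² - 8y² = 1.
  Expand √8 as a continued fraction. a₀ = ⌊√8⌋ = 2; iterate m_{k+1} = d_k·a_k − m_k, d_{k+1} = (8 − m_{k+1}²)/d_k, a_{k+1} = ⌊(a₀ + m_{k+1})/d_{k+1}⌋ (starting m₀ = 0, d₀ = 1), with convergents p_k = a_k·p_{k-1} + p_{k-2}, q_k = a_k·q_{k-1} + q_{k-2} (p₋₁ = 1, q₋₁ = 0):
  k = 0: a₀ = 2; p₀/q₀ = 2/1; p₀² − 8·q₀² = 4 − 8 = -4.
  k = 1: m = 2, d = 4, a = ⌊(2 + 2)/4⌋ = 1; p/q = (1·2 + 1)/(1·1 + 0) = 3/1; p² − 8·q² = 9 − 8 = 1.
  The first convergent with p² − 8·q² = 1 gives the fundamental solution (x₁, y₁) = (3, 1).
Step 2: Apply the recurrence (x_{n+1}, y_{n+1}) = (x₁x_n + 8y₁y_n, x₁y_n + y₁x_n) repeatedly.
  From (x_1, y_1) = (3, 1): x_2 = 3·3 + 8·1·1 = 17; y_2 = 3·1 + 1·3 = 6.
  From (x_2, y_2) = (17, 6): x_3 = 3·17 + 8·1·6 = 99; y_3 = 3·6 + 1·17 = 35.
Step 3: Verify x_3² - 8·y_3² = 9801 - 9800 = 1 (should be 1). ✓

(x_1, y_1) = (3, 1); (x_3, y_3) = (99, 35).


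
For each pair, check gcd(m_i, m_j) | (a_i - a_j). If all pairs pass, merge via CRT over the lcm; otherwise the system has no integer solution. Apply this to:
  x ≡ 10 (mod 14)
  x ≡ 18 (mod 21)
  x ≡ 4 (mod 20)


Moduli 14, 21, 20 are not pairwise coprime, so CRT works modulo lcm(m_i) when all pairwise compatibility conditions hold.
Pairwise compatibility: gcd(m_i, m_j) must divide a_i - a_j for every pair.
Merge one congruence at a time:
  Start: x ≡ 10 (mod 14).
  Combine with x ≡ 18 (mod 21): gcd(14, 21) = 7, and 18 - 10 = 8 is NOT divisible by 7.
    ⇒ system is inconsistent (no integer solution).

No solution (the system is inconsistent).


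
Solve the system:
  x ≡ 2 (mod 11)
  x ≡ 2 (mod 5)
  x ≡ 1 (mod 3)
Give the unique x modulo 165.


Moduli 11, 5, 3 are pairwise coprime; by CRT there is a unique solution modulo M = 11 · 5 · 3 = 165.
Solve pairwise, accumulating the modulus:
  Start with x ≡ 2 (mod 11).
  Combine with x ≡ 2 (mod 5): since gcd(11, 5) = 1, we get a unique residue mod 55.
    Write x = 2 + 11·t and substitute into x ≡ 2 (mod 5): 11·t ≡ 2 − 2 = 0 (mod 5).
    Reduce coefficients mod 5: 1·t ≡ 0 (mod 5).
    So t ≡ 0 (mod 5).
    Then x = 2 + 11·0 = 2, valid modulo lcm(11, 5) = 55: x ≡ 2 (mod 55).
  Combine with x ≡ 1 (mod 3): since gcd(55, 3) = 1, we get a unique residue mod 165.
    Write x = 2 + 55·t and substitute into x ≡ 1 (mod 3): 55·t ≡ 1 − 2 = -1 (mod 3).
    Reduce coefficients mod 3: 1·t ≡ 2 (mod 3).
    So t ≡ 2 (mod 3).
    Then x = 2 + 55·2 = 112, valid modulo lcm(55, 3) = 165: x ≡ 112 (mod 165).
Verify: 112 mod 11 = 2 ✓, 112 mod 5 = 2 ✓, 112 mod 3 = 1 ✓.

x ≡ 112 (mod 165).


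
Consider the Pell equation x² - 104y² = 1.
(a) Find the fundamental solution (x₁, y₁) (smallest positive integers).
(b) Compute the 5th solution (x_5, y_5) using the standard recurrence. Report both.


Step 1: Find the fundamental solution (x₁, y₁) of x² - 104y² = 1.
  Expand √104 as a continued fraction. a₀ = ⌊√104⌋ = 10; iterate m_{k+1} = d_k·a_k − m_k, d_{k+1} = (104 − m_{k+1}²)/d_k, a_{k+1} = ⌊(a₀ + m_{k+1})/d_{k+1}⌋ (starting m₀ = 0, d₀ = 1), with convergents p_k = a_k·p_{k-1} + p_{k-2}, q_k = a_k·q_{k-1} + q_{k-2} (p₋₁ = 1, q₋₁ = 0):
  k = 0: a₀ = 10; p₀/q₀ = 10/1; p₀² − 104·q₀² = 100 − 104 = -4.
  k = 1: m = 10, d = 4, a = ⌊(10 + 10)/4⌋ = 5; p/q = (5·10 + 1)/(5·1 + 0) = 51/5; p² − 104·q² = 2601 − 2600 = 1.
  The first convergent with p² − 104·q² = 1 gives the fundamental solution (x₁, y₁) = (51, 5).
Step 2: Apply the recurrence (x_{n+1}, y_{n+1}) = (x₁x_n + 104y₁y_n, x₁y_n + y₁x_n) repeatedly.
  From (x_1, y_1) = (51, 5): x_2 = 51·51 + 104·5·5 = 5201; y_2 = 51·5 + 5·51 = 510.
  From (x_2, y_2) = (5201, 510): x_3 = 51·5201 + 104·5·510 = 530451; y_3 = 51·510 + 5·5201 = 52015.
  From (x_3, y_3) = (530451, 52015): x_4 = 51·530451 + 104·5·52015 = 54100801; y_4 = 51·52015 + 5·530451 = 5305020.
  From (x_4, y_4) = (54100801, 5305020): x_5 = 51·54100801 + 104·5·5305020 = 5517751251; y_5 = 51·5305020 + 5·54100801 = 541060025.
Step 3: Verify x_5² - 104·y_5² = 30445578867912065001 - 30445578867912065000 = 1 (should be 1). ✓

(x_1, y_1) = (51, 5); (x_5, y_5) = (5517751251, 541060025).


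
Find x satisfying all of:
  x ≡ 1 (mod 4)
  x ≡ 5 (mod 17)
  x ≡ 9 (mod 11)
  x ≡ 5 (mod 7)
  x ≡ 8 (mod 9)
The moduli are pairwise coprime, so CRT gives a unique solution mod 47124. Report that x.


Product of moduli M = 4 · 17 · 11 · 7 · 9 = 47124.
Merge one congruence at a time:
  Start: x ≡ 1 (mod 4).
  Combine with x ≡ 5 (mod 17); new modulus lcm = 68.
    Write x = 1 + 4·t and substitute into x ≡ 5 (mod 17): 4·t ≡ 5 − 1 = 4 (mod 17).
    The inverse of 4 mod 17 is 13 (since 4·13 = 52 = 3·17 + 1), so t ≡ 13·4 = 52 ≡ 1 (mod 17).
    Then x = 1 + 4·1 = 5, valid modulo lcm(4, 17) = 68: x ≡ 5 (mod 68).
  Combine with x ≡ 9 (mod 11); new modulus lcm = 748.
    Write x = 5 + 68·t and substitute into x ≡ 9 (mod 11): 68·t ≡ 9 − 5 = 4 (mod 11).
    Reduce coefficients mod 11: 2·t ≡ 4 (mod 11).
    The inverse of 2 mod 11 is 6 (since 2·6 = 12 = 1·11 + 1), so t ≡ 6·4 = 24 ≡ 2 (mod 11).
    Then x = 5 + 68·2 = 141, valid modulo lcm(68, 11) = 748: x ≡ 141 (mod 748).
  Combine with x ≡ 5 (mod 7); new modulus lcm = 5236.
    Write x = 141 + 748·t and substitute into x ≡ 5 (mod 7): 748·t ≡ 5 − 141 = -136 (mod 7).
    Reduce coefficients mod 7: 6·t ≡ 4 (mod 7).
    The inverse of 6 mod 7 is 6 (since 6·6 = 36 = 5·7 + 1), so t ≡ 6·4 = 24 ≡ 3 (mod 7).
    Then x = 141 + 748·3 = 2385, valid modulo lcm(748, 7) = 5236: x ≡ 2385 (mod 5236).
  Combine with x ≡ 8 (mod 9); new modulus lcm = 47124.
    Write x = 2385 + 5236·t and substitute into x ≡ 8 (mod 9): 5236·t ≡ 8 − 2385 = -2377 (mod 9).
    Reduce coefficients mod 9: 7·t ≡ 8 (mod 9).
    The inverse of 7 mod 9 is 4 (since 7·4 = 28 = 3·9 + 1), so t ≡ 4·8 = 32 ≡ 5 (mod 9).
    Then x = 2385 + 5236·5 = 28565, valid modulo lcm(5236, 9) = 47124: x ≡ 28565 (mod 47124).
Verify against each original: 28565 mod 4 = 1, 28565 mod 17 = 5, 28565 mod 11 = 9, 28565 mod 7 = 5, 28565 mod 9 = 8.

x ≡ 28565 (mod 47124).


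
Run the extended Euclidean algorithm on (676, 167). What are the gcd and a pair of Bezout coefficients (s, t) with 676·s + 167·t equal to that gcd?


Euclidean algorithm on (676, 167) — divide until remainder is 0:
  676 = 4 · 167 + 8
  167 = 20 · 8 + 7
  8 = 1 · 7 + 1
  7 = 7 · 1 + 0
gcd(676, 167) = 1.
Track Bezout coefficients alongside the remainders: start with r₀ = 676 = a·1 + b·0 (s = 1, t = 0) and r₁ = 167 = a·0 + b·1 (s = 0, t = 1); each new remainder r_{k+1} = r_{k-1} − q_k·r_k inherits s_{k+1} = s_{k-1} − q_k·s_k, t_{k+1} = t_{k-1} − q_k·t_k, so r_k = a·s_k + b·t_k at every step:
  q = 4: r = 8, s = 1 − 4·0 = 1, t = 0 − 4·1 = -4  (check: 676·1 + 167·(-4) = 8)
  q = 20: r = 7, s = 0 − 20·1 = -20, t = 1 − 20·(-4) = 81  (check: 676·(-20) + 167·81 = 7)
  q = 1: r = 1, s = 1 − 1·(-20) = 21, t = -4 − 1·81 = -85  (check: 676·21 + 167·(-85) = 1)
The row with r = 1 (the gcd) gives the Bezout coefficients s = 21, t = -85.
Result: 676 · (21) + 167 · (-85) = 1.

gcd(676, 167) = 1; s = 21, t = -85 (check: 676·21 + 167·(-85) = 1).


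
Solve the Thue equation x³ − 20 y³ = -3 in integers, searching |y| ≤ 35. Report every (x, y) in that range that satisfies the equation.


The equation is x³ - 20y³ = -3. For fixed y, x³ = 20·y³ − 3, so a solution requires the RHS to be a perfect cube.
Strategy: iterate y from -35 to 35, compute RHS = 20·y³ − 3, and check whether it is a (positive or negative) perfect cube.
Check small values of y:
  y = 0: RHS = -3 is not a perfect cube.
  y = 1: RHS = 17 is not a perfect cube.
  y = -1: RHS = -23 is not a perfect cube.
  y = 2: RHS = 157 is not a perfect cube.
  y = -2: RHS = -163 is not a perfect cube.
  y = 3: RHS = 537 is not a perfect cube.
  y = -3: RHS = -543 is not a perfect cube.
Continuing the search up to |y| = 35 finds no solutions either.
No (x, y) in the scanned range satisfies the equation.

No integer solutions with |y| ≤ 35.


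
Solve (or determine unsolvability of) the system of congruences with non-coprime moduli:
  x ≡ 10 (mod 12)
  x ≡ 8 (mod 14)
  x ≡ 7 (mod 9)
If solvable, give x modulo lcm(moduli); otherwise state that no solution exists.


Moduli 12, 14, 9 are not pairwise coprime, so CRT works modulo lcm(m_i) when all pairwise compatibility conditions hold.
Pairwise compatibility: gcd(m_i, m_j) must divide a_i - a_j for every pair.
Merge one congruence at a time:
  Start: x ≡ 10 (mod 12).
  Combine with x ≡ 8 (mod 14): gcd(12, 14) = 2; 8 - 10 = -2, which IS divisible by 2, so compatible.
    Write x = 10 + 12·t and substitute into x ≡ 8 (mod 14): 12·t ≡ 8 − 10 = -2 (mod 14).
    Divide the congruence (and modulus) by g = 2: 6·t ≡ -1 (mod 7).
    Reduce coefficients mod 7: 6·t ≡ 6 (mod 7).
    The inverse of 6 mod 7 is 6 (since 6·6 = 36 = 5·7 + 1), so t ≡ 6·6 = 36 ≡ 1 (mod 7).
    Then x = 10 + 12·1 = 22, valid modulo lcm(12, 14) = 84: x ≡ 22 (mod 84).
  Combine with x ≡ 7 (mod 9): gcd(84, 9) = 3; 7 - 22 = -15, which IS divisible by 3, so compatible.
    Write x = 22 + 84·t and substitute into x ≡ 7 (mod 9): 84·t ≡ 7 − 22 = -15 (mod 9).
    Divide the congruence (and modulus) by g = 3: 28·t ≡ -5 (mod 3).
    Reduce coefficients mod 3: 1·t ≡ 1 (mod 3).
    So t ≡ 1 (mod 3).
    Then x = 22 + 84·1 = 106, valid modulo lcm(84, 9) = 252: x ≡ 106 (mod 252).
Verify: 106 mod 12 = 10, 106 mod 14 = 8, 106 mod 9 = 7.

x ≡ 106 (mod 252).


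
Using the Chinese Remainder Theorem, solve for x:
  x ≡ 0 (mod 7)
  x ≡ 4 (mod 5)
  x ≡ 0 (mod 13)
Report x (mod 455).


Moduli 7, 5, 13 are pairwise coprime; by CRT there is a unique solution modulo M = 7 · 5 · 13 = 455.
Solve pairwise, accumulating the modulus:
  Start with x ≡ 0 (mod 7).
  Combine with x ≡ 4 (mod 5): since gcd(7, 5) = 1, we get a unique residue mod 35.
    Write x = 0 + 7·t and substitute into x ≡ 4 (mod 5): 7·t ≡ 4 − 0 = 4 (mod 5).
    Reduce coefficients mod 5: 2·t ≡ 4 (mod 5).
    The inverse of 2 mod 5 is 3 (since 2·3 = 6 = 1·5 + 1), so t ≡ 3·4 = 12 ≡ 2 (mod 5).
    Then x = 0 + 7·2 = 14, valid modulo lcm(7, 5) = 35: x ≡ 14 (mod 35).
  Combine with x ≡ 0 (mod 13): since gcd(35, 13) = 1, we get a unique residue mod 455.
    Write x = 14 + 35·t and substitute into x ≡ 0 (mod 13): 35·t ≡ 0 − 14 = -14 (mod 13).
    Reduce coefficients mod 13: 9·t ≡ 12 (mod 13).
    The inverse of 9 mod 13 is 3 (since 9·3 = 27 = 2·13 + 1), so t ≡ 3·12 = 36 ≡ 10 (mod 13).
    Then x = 14 + 35·10 = 364, valid modulo lcm(35, 13) = 455: x ≡ 364 (mod 455).
Verify: 364 mod 7 = 0 ✓, 364 mod 5 = 4 ✓, 364 mod 13 = 0 ✓.

x ≡ 364 (mod 455).


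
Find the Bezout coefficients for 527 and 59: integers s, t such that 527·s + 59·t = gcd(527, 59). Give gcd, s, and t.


Euclidean algorithm on (527, 59) — divide until remainder is 0:
  527 = 8 · 59 + 55
  59 = 1 · 55 + 4
  55 = 13 · 4 + 3
  4 = 1 · 3 + 1
  3 = 3 · 1 + 0
gcd(527, 59) = 1.
Track Bezout coefficients alongside the remainders: start with r₀ = 527 = a·1 + b·0 (s = 1, t = 0) and r₁ = 59 = a·0 + b·1 (s = 0, t = 1); each new remainder r_{k+1} = r_{k-1} − q_k·r_k inherits s_{k+1} = s_{k-1} − q_k·s_k, t_{k+1} = t_{k-1} − q_k·t_k, so r_k = a·s_k + b·t_k at every step:
  q = 8: r = 55, s = 1 − 8·0 = 1, t = 0 − 8·1 = -8  (check: 527·1 + 59·(-8) = 55)
  q = 1: r = 4, s = 0 − 1·1 = -1, t = 1 − 1·(-8) = 9  (check: 527·(-1) + 59·9 = 4)
  q = 13: r = 3, s = 1 − 13·(-1) = 14, t = -8 − 13·9 = -125  (check: 527·14 + 59·(-125) = 3)
  q = 1: r = 1, s = -1 − 1·14 = -15, t = 9 − 1·(-125) = 134  (check: 527·(-15) + 59·134 = 1)
The row with r = 1 (the gcd) gives the Bezout coefficients s = -15, t = 134.
Result: 527 · (-15) + 59 · (134) = 1.

gcd(527, 59) = 1; s = -15, t = 134 (check: 527·(-15) + 59·134 = 1).


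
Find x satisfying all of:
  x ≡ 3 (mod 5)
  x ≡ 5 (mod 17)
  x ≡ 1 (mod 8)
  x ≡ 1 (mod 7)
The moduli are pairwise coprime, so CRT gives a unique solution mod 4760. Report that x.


Product of moduli M = 5 · 17 · 8 · 7 = 4760.
Merge one congruence at a time:
  Start: x ≡ 3 (mod 5).
  Combine with x ≡ 5 (mod 17); new modulus lcm = 85.
    Write x = 3 + 5·t and substitute into x ≡ 5 (mod 17): 5·t ≡ 5 − 3 = 2 (mod 17).
    The inverse of 5 mod 17 is 7 (since 5·7 = 35 = 2·17 + 1), so t ≡ 7·2 = 14 ≡ 14 (mod 17).
    Then x = 3 + 5·14 = 73, valid modulo lcm(5, 17) = 85: x ≡ 73 (mod 85).
  Combine with x ≡ 1 (mod 8); new modulus lcm = 680.
    Write x = 73 + 85·t and substitute into x ≡ 1 (mod 8): 85·t ≡ 1 − 73 = -72 (mod 8).
    Reduce coefficients mod 8: 5·t ≡ 0 (mod 8).
    The inverse of 5 mod 8 is 5 (since 5·5 = 25 = 3·8 + 1), so t ≡ 5·0 = 0 ≡ 0 (mod 8).
    Then x = 73 + 85·0 = 73, valid modulo lcm(85, 8) = 680: x ≡ 73 (mod 680).
  Combine with x ≡ 1 (mod 7); new modulus lcm = 4760.
    Write x = 73 + 680·t and substitute into x ≡ 1 (mod 7): 680·t ≡ 1 − 73 = -72 (mod 7).
    Reduce coefficients mod 7: 1·t ≡ 5 (mod 7).
    So t ≡ 5 (mod 7).
    Then x = 73 + 680·5 = 3473, valid modulo lcm(680, 7) = 4760: x ≡ 3473 (mod 4760).
Verify against each original: 3473 mod 5 = 3, 3473 mod 17 = 5, 3473 mod 8 = 1, 3473 mod 7 = 1.

x ≡ 3473 (mod 4760).


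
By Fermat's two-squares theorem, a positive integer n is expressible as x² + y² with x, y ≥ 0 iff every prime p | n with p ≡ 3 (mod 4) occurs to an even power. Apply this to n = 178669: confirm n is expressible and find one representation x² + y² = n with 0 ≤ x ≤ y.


Step 1: Factor n = 178669 = 29 · 61 · 101.
Step 2: Check the mod-4 condition on each prime factor: 29 ≡ 1 (mod 4), exponent 1; 61 ≡ 1 (mod 4), exponent 1; 101 ≡ 1 (mod 4), exponent 1.
All primes ≡ 3 (mod 4) appear to even exponent (or don't appear), so by the two-squares theorem n IS expressible as a sum of two squares.
Step 3: Build a representation. Here n = 29 · 61 · 101 is a product of primes ≡ 1 (mod 4). Each prime p ≡ 1 (mod 4) is itself a sum of two squares; find a² by testing p − a² for a perfect square:
  29: 29 − 1² = 28, 29 − 2² = 25 = 5² ⇒ 29 = 2² + 5².
  61: 61 − 1² = 60, 61 − 2² = 57, 61 − 3² = 52, 61 − 4² = 45, 61 − 5² = 36 = 6² ⇒ 61 = 5² + 6².
  101: 101 − 1² = 100 = 10² ⇒ 101 = 1² + 10².
  Combine using the Brahmagupta–Fibonacci identity (a² + b²)(c² + d²) = (ac − bd)² + (ad + bc)² = (ac + bd)² + (ad − bc)²:
  29 · 61 = 1769: from (2² + 5²)(5² + 6²), take (2·5 − 5·6, 2·6 + 5·5) = (10 − 30, 12 + 25) = (-20, 37); dropping signs (only squares matter) gives (20, 37); check 20² + 37² = 400 + 1369 = 1769 ✓.
  1769 · 101 = 178669: from (20² + 37²)(1² + 10²), take (20·1 − 37·10, 20·10 + 37·1) = (20 − 370, 200 + 37) = (-350, 237); dropping signs (only squares matter) gives (350, 237); check 350² + 237² = 122500 + 56169 = 178669 ✓.
Step 4: Order so x ≤ y and verify: 237² + 350² = 56169 + 122500 = 178669 = n. ✓

n = 178669 = 237² + 350² (one valid representation with x ≤ y).


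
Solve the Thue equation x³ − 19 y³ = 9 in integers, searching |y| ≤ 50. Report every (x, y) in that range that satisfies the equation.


The equation is x³ - 19y³ = 9. For fixed y, x³ = 19·y³ + 9, so a solution requires the RHS to be a perfect cube.
Strategy: iterate y from -50 to 50, compute RHS = 19·y³ + 9, and check whether it is a (positive or negative) perfect cube.
Check small values of y:
  y = 0: RHS = 9 is not a perfect cube.
  y = 1: RHS = 28 is not a perfect cube.
  y = -1: RHS = -10 is not a perfect cube.
  y = 2: RHS = 161 is not a perfect cube.
  y = -2: RHS = -143 is not a perfect cube.
  y = 3: RHS = 522 is not a perfect cube.
  y = -3: RHS = -504 is not a perfect cube.
Continuing the search up to |y| = 50 finds no solutions either.
No (x, y) in the scanned range satisfies the equation.

No integer solutions with |y| ≤ 50.


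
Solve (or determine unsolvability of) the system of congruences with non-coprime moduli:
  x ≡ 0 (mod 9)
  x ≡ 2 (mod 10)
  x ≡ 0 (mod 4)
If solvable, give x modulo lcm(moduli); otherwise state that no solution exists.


Moduli 9, 10, 4 are not pairwise coprime, so CRT works modulo lcm(m_i) when all pairwise compatibility conditions hold.
Pairwise compatibility: gcd(m_i, m_j) must divide a_i - a_j for every pair.
Merge one congruence at a time:
  Start: x ≡ 0 (mod 9).
  Combine with x ≡ 2 (mod 10): gcd(9, 10) = 1; 2 - 0 = 2, which IS divisible by 1, so compatible.
    Write x = 0 + 9·t and substitute into x ≡ 2 (mod 10): 9·t ≡ 2 − 0 = 2 (mod 10).
    The inverse of 9 mod 10 is 9 (since 9·9 = 81 = 8·10 + 1), so t ≡ 9·2 = 18 ≡ 8 (mod 10).
    Then x = 0 + 9·8 = 72, valid modulo lcm(9, 10) = 90: x ≡ 72 (mod 90).
  Combine with x ≡ 0 (mod 4): gcd(90, 4) = 2; 0 - 72 = -72, which IS divisible by 2, so compatible.
    Write x = 72 + 90·t and substitute into x ≡ 0 (mod 4): 90·t ≡ 0 − 72 = -72 (mod 4).
    Divide the congruence (and modulus) by g = 2: 45·t ≡ -36 (mod 2).
    Reduce coefficients mod 2: 1·t ≡ 0 (mod 2).
    So t ≡ 0 (mod 2).
    Then x = 72 + 90·0 = 72, valid modulo lcm(90, 4) = 180: x ≡ 72 (mod 180).
Verify: 72 mod 9 = 0, 72 mod 10 = 2, 72 mod 4 = 0.

x ≡ 72 (mod 180).
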